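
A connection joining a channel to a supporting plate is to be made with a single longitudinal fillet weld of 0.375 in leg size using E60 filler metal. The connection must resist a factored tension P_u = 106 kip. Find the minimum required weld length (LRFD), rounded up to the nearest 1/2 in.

E60XX → F_EXX = 60 ksi.
Throat t_e = 0.707 × 0.375 = 0.2651 in.
φr_n = 0.75 × 0.6 × 60 × 0.2651 = 7.158 kip/in.
L_req = P_u / φr_n = 106 / 7.158 = 14.81 in total.
Round up → use L = 15 in.

L = 15 in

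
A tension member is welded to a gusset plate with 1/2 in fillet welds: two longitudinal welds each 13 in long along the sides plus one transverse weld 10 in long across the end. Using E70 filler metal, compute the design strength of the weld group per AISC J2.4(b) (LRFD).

E70XX → F_EXX = 70 ksi.
t_e = 0.707 × 0.5 = 0.3535 in.
R_nwl = 0.6 × 70 × 0.3535 × 26 = 386 kip (longitudinal, 2 welds).
R_nwt = 0.6 × 70 × 0.3535 × 10 = 148.5 kip (transverse, base value).
(i) R_nwl + R_nwt = 534.5 kip; (ii) 0.85 R_nwl + 1.5 R_nwt = 550.8 kip.
R_n = max = 550.8 kip [governs: (ii)]; φR_n = 413.1 kip.

φR_n ≈ 413 kip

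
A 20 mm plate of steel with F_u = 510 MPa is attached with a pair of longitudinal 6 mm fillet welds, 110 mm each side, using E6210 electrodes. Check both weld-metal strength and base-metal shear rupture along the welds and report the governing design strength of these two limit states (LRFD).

E62XX → F_EXX = 620 MPa.
t_e = 0.707 × 6 = 4.242 mm; L = 220 mm.
Weld metal: φR_n = 0.75 × 0.6 × 620 × 4.242 × 220 × 10⁻³ = 260.4 kN.
Base metal (shear rupture): φR_n = 0.75 × 0.6 × 510 × 20 × 220 × 10⁻³ = 1010 kN.
Governing: weld metal.

φR_n ≈ 260 kN (weld metal governs)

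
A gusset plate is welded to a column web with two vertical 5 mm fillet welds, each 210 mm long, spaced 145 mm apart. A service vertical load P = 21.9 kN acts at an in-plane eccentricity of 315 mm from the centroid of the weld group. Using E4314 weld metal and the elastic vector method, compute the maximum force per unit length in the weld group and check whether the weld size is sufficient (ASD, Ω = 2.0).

E43XX → F_EXX = 430 MPa.
Total weld length L_w = 420 mm. Treat welds as unit-width lines.
Polar moment about centroid: J = 2[d³/12 + d(b/2)²] = 2[210³/12 + 210×72.5²] = 3751000 mm³.
Direct shear f_v = P/L_w = 21.9×10³ / 420 = 52.14 N/mm (vertical).
Torsion M = P·e = 21.9×10³ × 315 = 6898500 N·mm.
Critical point at (x, y) = (72.5, 105) from centroid. f_tx = M·y/J = 193.1 N/mm; f_ty = M·x/J = 133.3 N/mm.
Resultant f_max = √[f_tx² + (f_v + f_ty)²] = √[193.1² + (52.14 + 133.3)²] = 267.7 N/mm.
Capacity per unit length: r_n/Ω = (1/2.0) × 0.6 × 430 × (0.707 × 5) = 456 N/mm.
267.7 ≤ 456 → adequate.

f_max ≈ 268 N/mm; adequate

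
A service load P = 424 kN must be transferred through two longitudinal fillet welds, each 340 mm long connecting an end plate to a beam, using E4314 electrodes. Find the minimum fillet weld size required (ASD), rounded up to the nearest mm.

E43XX → F_EXX = 430 MPa.
Total weld length L = 680 mm.
Required throat t_e = P × Ω / (0.6 F_EXX × L) = 424 × 2.0 / (0.6 × 430 × 680 × 10⁻³) = 4.834 mm.
Required leg w = t_e / 0.707 = 6.837 mm → use 7 mm.

w = 7 mm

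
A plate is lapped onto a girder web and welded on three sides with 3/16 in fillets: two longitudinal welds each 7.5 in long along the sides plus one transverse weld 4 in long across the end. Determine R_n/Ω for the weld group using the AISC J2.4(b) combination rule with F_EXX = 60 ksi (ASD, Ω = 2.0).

R_n/Ω ≈ 45.3 kip

t_e = 0.707 × 0.1875 = 0.1326 in.
R_nwl = 0.6 × 60 × 0.1326 × 15 = 71.58 kip (longitudinal, 2 welds).
R_nwt = 0.6 × 60 × 0.1326 × 4 = 19.09 kip (transverse, base value).
(i) R_nwl + R_nwt = 90.67 kip; (ii) 0.85 R_nwl + 1.5 R_nwt = 89.48 kip.
R_n = max = 90.67 kip [governs: (i)]; R_n/Ω = 45.34 kip.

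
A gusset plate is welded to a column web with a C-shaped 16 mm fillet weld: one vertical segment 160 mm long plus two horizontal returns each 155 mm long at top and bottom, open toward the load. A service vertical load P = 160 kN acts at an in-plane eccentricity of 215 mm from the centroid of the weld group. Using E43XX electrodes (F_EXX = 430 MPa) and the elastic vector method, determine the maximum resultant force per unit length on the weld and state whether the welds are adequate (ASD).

f_max ≈ 1540 N/mm; NOT adequate

Total weld length L_w = 470 mm. Treat welds as unit-width lines.
Centroid: x̄ = 2×155×77.5 / 470 = 51.12 mm from the vertical weld.
Polar moment about centroid: J = I_x + I_y = [160³/12 + 2×155×80²] + [160×51.12² + 2(155³/12 + 155×26.38²)] = 3580000 mm³.
Direct shear f_v = P/L_w = 160×10³ / 470 = 340.4 N/mm (vertical).
Torsion M = P·e = 160×10³ × 215 = 34400000 N·mm.
Critical point at (x, y) = (103.9, 80) from centroid. f_tx = M·y/J = 768.8 N/mm; f_ty = M·x/J = 998.3 N/mm.
Resultant f_max = √[f_tx² + (f_v + f_ty)²] = √[768.8² + (340.4 + 998.3)²] = 1544 N/mm.
Capacity per unit length: r_n/Ω = (1/2.0) × 0.6 × 430 × (0.707 × 16) = 1459 N/mm.
1544 > 1459 → NOT adequate.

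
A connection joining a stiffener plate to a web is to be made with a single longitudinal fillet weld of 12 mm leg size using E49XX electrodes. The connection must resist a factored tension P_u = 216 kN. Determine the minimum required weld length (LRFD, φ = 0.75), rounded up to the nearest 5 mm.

E49XX → F_EXX = 490 MPa.
Throat t_e = 0.707 × 12 = 8.484 mm.
φr_n = 0.75 × 0.6 × 490 × 8.484 × 10⁻³ = 1.871 kN/mm.
L_req = P_u / φr_n = 216 / 1.871 = 115.5 mm total.
Round up → use L = 120 mm.

L = 120 mm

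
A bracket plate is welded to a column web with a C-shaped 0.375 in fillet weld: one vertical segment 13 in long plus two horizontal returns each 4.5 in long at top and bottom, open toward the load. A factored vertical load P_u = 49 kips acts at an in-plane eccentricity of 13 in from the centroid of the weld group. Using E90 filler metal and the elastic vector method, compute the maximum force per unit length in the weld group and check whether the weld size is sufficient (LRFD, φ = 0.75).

E90XX → F_EXX = 90 ksi.
Total weld length L_w = 22 in. Treat welds as unit-width lines.
Centroid: x̄ = 2×4.5×2.25 / 22 = 0.9205 in from the vertical weld.
Polar moment about centroid: J = I_x + I_y = [13³/12 + 2×4.5×6.5²] + [13×0.9205² + 2(4.5³/12 + 4.5×1.33²)] = 605.4 in³.
Direct shear f_v = P/L_w = 49 / 22 = 2.227 kip/in (vertical).
Torsion M = P·e = 49 × 13 = 637 kip·in.
Critical point at (x, y) = (3.58, 6.5) from centroid. f_tx = M·y/J = 6.839 kip/in; f_ty = M·x/J = 3.766 kip/in.
Resultant f_max = √[f_tx² + (f_v + f_ty)²] = √[6.839² + (2.227 + 3.766)²] = 9.093 kip/in.
Capacity per unit length: φr_n = 0.75 × 0.6 × 90 × (0.707 × 0.375) = 10.74 kip/in.
9.093 ≤ 10.74 → adequate.

f_max ≈ 9.09 kip/in; adequate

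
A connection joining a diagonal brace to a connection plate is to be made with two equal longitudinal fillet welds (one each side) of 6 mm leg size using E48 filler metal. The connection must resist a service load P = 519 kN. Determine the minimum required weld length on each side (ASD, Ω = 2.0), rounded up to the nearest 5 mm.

E48XX → F_EXX = 480 MPa.
Throat t_e = 0.707 × 6 = 4.242 mm.
r_n/Ω = (0.6 × 480 × 4.242) / 2.0 = 610.8 N/mm = 0.6108 kN/mm.
L_req = P / (r_n/Ω) = 519 / 0.6108 = 849.6 mm total.
Per side: 849.6 / 2 = 424.8 mm.
Round up → use L = 425 mm on each side.

L = 425 mm on each side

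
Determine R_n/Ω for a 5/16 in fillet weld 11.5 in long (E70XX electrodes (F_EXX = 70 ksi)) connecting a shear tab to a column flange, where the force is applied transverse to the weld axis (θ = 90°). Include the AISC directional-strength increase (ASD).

t_e = 0.707 × 0.3125 = 0.2209 in; A_we = 0.2209 × 11.5 = 2.541 in².
Directional factor: 1.0 + 0.5 sin^1.5(90°) = 1.5.
F_nw = 0.6 × 70 × 1.5 = 63 ksi.
R_n/Ω = (63 × 2.541) / 2.0 = 80.03 kips.

R_n/Ω ≈ 80 kips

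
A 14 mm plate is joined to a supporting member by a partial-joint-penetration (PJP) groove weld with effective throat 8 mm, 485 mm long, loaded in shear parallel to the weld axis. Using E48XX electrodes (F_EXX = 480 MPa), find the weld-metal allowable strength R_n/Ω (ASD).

R_n/Ω ≈ 559 kN

Effective throat (given) t_e = 8 mm.
A_we = 8 × 485 = 3880 mm².
F_nw = 0.6 F_EXX = 288 MPa.
R_n/Ω = (288 × 3880) / 2.0 × 10⁻³ = 558.7 kN.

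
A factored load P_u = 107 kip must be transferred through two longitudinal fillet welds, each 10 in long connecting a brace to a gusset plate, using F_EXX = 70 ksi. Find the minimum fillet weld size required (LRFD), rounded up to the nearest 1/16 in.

w = 1/4 in

Total weld length L = 20 in.
Required throat t_e = P_u / (φ × 0.6 F_EXX × L) = 107 / (0.75 × 0.6 × 70 × 20) = 0.1698 in.
Required leg w = t_e / 0.707 = 0.2402 in → use 1/4 in.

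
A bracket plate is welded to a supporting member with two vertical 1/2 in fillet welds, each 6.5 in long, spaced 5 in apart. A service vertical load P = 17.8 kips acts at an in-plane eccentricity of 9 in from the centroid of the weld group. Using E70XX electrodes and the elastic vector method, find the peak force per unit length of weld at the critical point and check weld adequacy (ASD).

f_max ≈ 6.1 kip/in; adequate

E70XX → F_EXX = 70 ksi.
Total weld length L_w = 13 in. Treat welds as unit-width lines.
Polar moment about centroid: J = 2[d³/12 + d(b/2)²] = 2[6.5³/12 + 6.5×2.5²] = 127 in³.
Direct shear f_v = P/L_w = 17.8 / 13 = 1.369 kip/in (vertical).
Torsion M = P·e = 17.8 × 9 = 160.2 kip·in.
Critical point at (x, y) = (2.5, 3.25) from centroid. f_tx = M·y/J = 4.099 kip/in; f_ty = M·x/J = 3.153 kip/in.
Resultant f_max = √[f_tx² + (f_v + f_ty)²] = √[4.099² + (1.369 + 3.153)²] = 6.103 kip/in.
Capacity per unit length: r_n/Ω = (1/2.0) × 0.6 × 70 × (0.707 × 0.5) = 7.423 kip/in.
6.103 ≤ 7.423 → adequate.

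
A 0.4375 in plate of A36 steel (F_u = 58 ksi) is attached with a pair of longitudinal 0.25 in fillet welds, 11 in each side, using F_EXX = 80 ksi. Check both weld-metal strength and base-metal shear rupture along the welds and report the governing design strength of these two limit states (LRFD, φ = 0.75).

t_e = 0.707 × 0.25 = 0.1767 in; L = 22 in.
Weld metal: φR_n = 0.75 × 0.6 × 80 × 0.1767 × 22 = 140 kips.
Base metal (shear rupture): φR_n = 0.75 × 0.6 × 58 × 0.4375 × 22 = 251.2 kips.
Governing: weld metal.

φR_n ≈ 140 kips (weld metal governs)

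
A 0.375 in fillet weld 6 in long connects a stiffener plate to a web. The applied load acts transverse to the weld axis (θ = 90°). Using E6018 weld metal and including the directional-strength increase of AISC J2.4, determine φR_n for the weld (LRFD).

E60XX → F_EXX = 60 ksi.
t_e = 0.707 × 0.375 = 0.2651 in; A_we = 0.2651 × 6 = 1.591 in².
Directional factor: 1.0 + 0.5 sin^1.5(90°) = 1.5.
F_nw = 0.6 × 60 × 1.5 = 54 ksi.
φR_n = 0.75 × 54 × 1.591 = 64.43 kips.

φR_n ≈ 64.4 kips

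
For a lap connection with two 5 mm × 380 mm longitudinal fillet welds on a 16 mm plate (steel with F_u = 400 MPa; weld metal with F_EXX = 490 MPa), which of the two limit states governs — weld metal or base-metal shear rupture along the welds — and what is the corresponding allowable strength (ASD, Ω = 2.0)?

R_n/Ω ≈ 395 kN (weld metal governs)

t_e = 0.707 × 5 = 3.535 mm; L = 760 mm.
Weld metal: R_n/Ω = (1/2.0) × 0.6 × 490 × 3.535 × 760 × 10⁻³ = 394.9 kN.
Base metal (shear rupture): R_n/Ω = (1/2.0) × 0.6 × 400 × 16 × 760 × 10⁻³ = 1459 kN.
Governing: weld metal.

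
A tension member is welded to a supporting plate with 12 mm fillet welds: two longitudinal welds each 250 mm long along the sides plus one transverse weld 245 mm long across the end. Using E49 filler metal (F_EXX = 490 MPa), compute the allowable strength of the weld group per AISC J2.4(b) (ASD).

R_n/Ω ≈ 988 kN

t_e = 0.707 × 12 = 8.484 mm.
R_nwl = 0.6 × 490 × 8.484 × 500 × 10⁻³ = 1247 kN (longitudinal, 2 welds).
R_nwt = 0.6 × 490 × 8.484 × 245 × 10⁻³ = 611.1 kN (transverse, base value).
(i) R_nwl + R_nwt = 1858 kN; (ii) 0.85 R_nwl + 1.5 R_nwt = 1977 kN.
R_n = max = 1977 kN [governs: (ii)]; R_n/Ω = 988.4 kN.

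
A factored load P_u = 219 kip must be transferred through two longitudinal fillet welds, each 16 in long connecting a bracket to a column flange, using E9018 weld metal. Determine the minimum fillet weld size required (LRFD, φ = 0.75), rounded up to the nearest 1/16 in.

w = 1/4 in

E90XX → F_EXX = 90 ksi.
Total weld length L = 32 in.
Required throat t_e = P_u / (φ × 0.6 F_EXX × L) = 219 / (0.75 × 0.6 × 90 × 32) = 0.169 in.
Required leg w = t_e / 0.707 = 0.239 in → use 1/4 in.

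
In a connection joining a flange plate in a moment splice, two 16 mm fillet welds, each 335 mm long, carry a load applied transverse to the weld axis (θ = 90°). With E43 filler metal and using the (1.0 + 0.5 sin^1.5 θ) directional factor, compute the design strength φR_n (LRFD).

E43XX → F_EXX = 430 MPa.
t_e = 0.707 × 16 = 11.31 mm; A_we = 11.31 × 670 = 7579 mm².
Directional factor: 1.0 + 0.5 sin^1.5(90°) = 1.5.
F_nw = 0.6 × 430 × 1.5 = 387 MPa.
φR_n = 0.75 × 387 × 7579 × 10⁻³ = 2200 kN.

φR_n ≈ 2200 kN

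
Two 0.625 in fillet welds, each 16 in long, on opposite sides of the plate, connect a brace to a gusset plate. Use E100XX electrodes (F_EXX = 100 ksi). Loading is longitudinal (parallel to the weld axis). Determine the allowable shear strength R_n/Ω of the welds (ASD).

Effective throat t_e = 0.707 × 0.625 = 0.4419 in.
Total length L = 32 in; A_we = 0.4419 × 32 = 14.14 in².
F_nw = 0.6 F_EXX = 0.6 × 100 = 60 ksi.
R_n = 60 × 14.14 = 848.4 kip; R_n/Ω = 848.4/2.0 = 424.2 kip.

R_n/Ω ≈ 424 kip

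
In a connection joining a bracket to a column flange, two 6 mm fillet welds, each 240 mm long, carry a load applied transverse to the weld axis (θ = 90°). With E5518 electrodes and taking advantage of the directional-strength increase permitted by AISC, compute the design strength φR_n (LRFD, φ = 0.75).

E55XX → F_EXX = 550 MPa.
t_e = 0.707 × 6 = 4.242 mm; A_we = 4.242 × 480 = 2036 mm².
Directional factor: 1.0 + 0.5 sin^1.5(90°) = 1.5.
F_nw = 0.6 × 550 × 1.5 = 495 MPa.
φR_n = 0.75 × 495 × 2036 × 10⁻³ = 755.9 kN.

φR_n ≈ 756 kN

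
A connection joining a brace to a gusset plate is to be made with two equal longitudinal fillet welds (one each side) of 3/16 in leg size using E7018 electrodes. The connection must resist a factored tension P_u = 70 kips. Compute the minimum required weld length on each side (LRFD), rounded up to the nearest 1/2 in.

E70XX → F_EXX = 70 ksi.
Throat t_e = 0.707 × 0.1875 = 0.1326 in.
φr_n = 0.75 × 0.6 × 70 × 0.1326 = 4.176 kips/in.
L_req = P_u / φr_n = 70 / 4.176 = 16.76 in total.
Per side: 16.76 / 2 = 8.382 in.
Round up → use L = 8.5 in on each side.

L = 8.5 in on each side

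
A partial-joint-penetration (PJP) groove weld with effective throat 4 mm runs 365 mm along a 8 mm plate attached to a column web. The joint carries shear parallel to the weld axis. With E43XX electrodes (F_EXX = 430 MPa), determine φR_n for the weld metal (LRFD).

φR_n ≈ 283 kN

Effective throat (given) t_e = 4 mm.
A_we = 4 × 365 = 1460 mm².
F_nw = 0.6 F_EXX = 258 MPa.
φR_n = 0.75 × 258 × 1460 × 10⁻³ = 282.5 kN.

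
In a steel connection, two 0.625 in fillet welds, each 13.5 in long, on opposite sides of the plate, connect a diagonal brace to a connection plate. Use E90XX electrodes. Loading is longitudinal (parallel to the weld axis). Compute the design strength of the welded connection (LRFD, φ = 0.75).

E90XX → F_EXX = 90 ksi.
Effective throat t_e = 0.707 × 0.625 = 0.4419 in.
Total length L = 27 in; A_we = 0.4419 × 27 = 11.93 in².
F_nw = 0.6 F_EXX = 0.6 × 90 = 54 ksi.
φR_n = 0.75 × 54 × 11.93 = 483.2 kip.

φR_n ≈ 483 kip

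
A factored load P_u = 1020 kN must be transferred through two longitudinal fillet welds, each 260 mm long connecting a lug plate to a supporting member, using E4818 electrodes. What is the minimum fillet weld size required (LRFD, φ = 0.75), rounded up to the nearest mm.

E48XX → F_EXX = 480 MPa.
Total weld length L = 520 mm.
Required throat t_e = P_u / (φ × 0.6 F_EXX × L) = 1020 / (0.75 × 0.6 × 480 × 520 × 10⁻³) = 9.081 mm.
Required leg w = t_e / 0.707 = 12.84 mm → use 13 mm.

w = 13 mm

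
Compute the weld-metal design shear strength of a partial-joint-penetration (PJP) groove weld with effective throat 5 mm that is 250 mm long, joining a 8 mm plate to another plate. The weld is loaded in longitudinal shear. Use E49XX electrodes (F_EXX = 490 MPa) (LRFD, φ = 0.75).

φR_n ≈ 276 kN

Effective throat (given) t_e = 5 mm.
A_we = 5 × 250 = 1250 mm².
F_nw = 0.6 F_EXX = 294 MPa.
φR_n = 0.75 × 294 × 1250 × 10⁻³ = 275.6 kN.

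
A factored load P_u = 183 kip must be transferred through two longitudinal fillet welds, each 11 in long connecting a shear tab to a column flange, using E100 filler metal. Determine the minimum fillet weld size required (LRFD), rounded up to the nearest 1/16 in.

w = 5/16 in

E100XX → F_EXX = 100 ksi.
Total weld length L = 22 in.
Required throat t_e = P_u / (φ × 0.6 F_EXX × L) = 183 / (0.75 × 0.6 × 100 × 22) = 0.1848 in.
Required leg w = t_e / 0.707 = 0.2615 in → use 5/16 in.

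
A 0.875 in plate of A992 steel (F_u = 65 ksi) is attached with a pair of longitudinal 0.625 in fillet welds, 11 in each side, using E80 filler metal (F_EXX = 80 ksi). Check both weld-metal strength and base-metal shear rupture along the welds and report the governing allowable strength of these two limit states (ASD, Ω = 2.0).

t_e = 0.707 × 0.625 = 0.4419 in; L = 22 in.
Weld metal: R_n/Ω = (1/2.0) × 0.6 × 80 × 0.4419 × 22 = 233.3 kips.
Base metal (shear rupture): R_n/Ω = (1/2.0) × 0.6 × 65 × 0.875 × 22 = 375.4 kips.
Governing: weld metal.

R_n/Ω ≈ 233 kips (weld metal governs)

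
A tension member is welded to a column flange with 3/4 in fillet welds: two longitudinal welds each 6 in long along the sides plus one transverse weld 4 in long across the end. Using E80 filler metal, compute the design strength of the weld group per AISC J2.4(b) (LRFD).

E80XX → F_EXX = 80 ksi.
t_e = 0.707 × 0.75 = 0.5302 in.
R_nwl = 0.6 × 80 × 0.5302 × 12 = 305.4 kip (longitudinal, 2 welds).
R_nwt = 0.6 × 80 × 0.5302 × 4 = 101.8 kip (transverse, base value).
(i) R_nwl + R_nwt = 407.2 kip; (ii) 0.85 R_nwl + 1.5 R_nwt = 412.3 kip.
R_n = max = 412.3 kip [governs: (ii)]; φR_n = 309.2 kip.

φR_n ≈ 309 kip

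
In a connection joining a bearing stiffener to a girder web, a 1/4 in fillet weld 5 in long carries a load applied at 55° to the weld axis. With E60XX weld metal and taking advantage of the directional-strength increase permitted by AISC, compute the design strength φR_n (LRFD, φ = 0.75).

E60XX → F_EXX = 60 ksi.
t_e = 0.707 × 0.25 = 0.1767 in; A_we = 0.1767 × 5 = 0.8837 in².
Directional factor: 1.0 + 0.5 sin^1.5(55°) = 1.371.
F_nw = 0.6 × 60 × 1.371 = 49.35 ksi.
φR_n = 0.75 × 49.35 × 0.8837 = 32.71 kips.

φR_n ≈ 32.7 kips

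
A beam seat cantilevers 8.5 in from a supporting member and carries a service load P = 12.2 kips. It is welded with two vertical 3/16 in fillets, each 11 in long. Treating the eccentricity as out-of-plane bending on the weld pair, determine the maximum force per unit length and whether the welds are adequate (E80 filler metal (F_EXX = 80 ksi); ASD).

f_max ≈ 2.63 kip/in; adequate

L_w = 2 × 11 = 22 in; section modulus (unit throat) S = 2 × L²/6 = 40.33 in².
Direct shear f_v = P/L_w = 12.2/22 = 0.5545 kip/in.
Moment M = P × e = 12.2 × 8.5 = 103.7 kip·in; bending f_b = M/S = 2.571 kip/in.
f_max = √(f_v² + f_b²) = √(0.5545² + 2.571²) = 2.63 kip/in.
r_n/Ω = (1/2.0) × 0.6 × 80 × (0.707 × 0.1875) = 3.181 kip/in → adequate.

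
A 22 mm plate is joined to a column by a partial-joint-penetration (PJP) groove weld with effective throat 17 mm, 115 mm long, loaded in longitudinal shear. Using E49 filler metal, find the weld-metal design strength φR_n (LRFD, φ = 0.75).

φR_n ≈ 431 kN

E49XX → F_EXX = 490 MPa.
Effective throat (given) t_e = 17 mm.
A_we = 17 × 115 = 1955 mm².
F_nw = 0.6 F_EXX = 294 MPa.
φR_n = 0.75 × 294 × 1955 × 10⁻³ = 431.1 kN.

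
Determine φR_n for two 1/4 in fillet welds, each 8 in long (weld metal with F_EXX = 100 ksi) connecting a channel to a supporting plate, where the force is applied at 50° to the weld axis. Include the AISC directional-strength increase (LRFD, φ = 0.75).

φR_n ≈ 170 kips

t_e = 0.707 × 0.25 = 0.1767 in; A_we = 0.1767 × 16 = 2.828 in².
Directional factor: 1.0 + 0.5 sin^1.5(50°) = 1.335.
F_nw = 0.6 × 100 × 1.335 = 80.11 ksi.
φR_n = 0.75 × 80.11 × 2.828 = 169.9 kips.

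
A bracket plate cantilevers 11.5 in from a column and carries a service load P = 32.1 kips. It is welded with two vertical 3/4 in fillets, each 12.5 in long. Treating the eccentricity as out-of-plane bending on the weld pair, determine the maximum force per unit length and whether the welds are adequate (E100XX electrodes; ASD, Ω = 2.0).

f_max ≈ 7.2 kip/in; adequate

E100XX → F_EXX = 100 ksi.
L_w = 2 × 12.5 = 25 in; section modulus (unit throat) S = 2 × L²/6 = 52.08 in².
Direct shear f_v = P/L_w = 32.1/25 = 1.284 kip/in.
Moment M = P × e = 32.1 × 11.5 = 369.15 kip·in; bending f_b = M/S = 7.088 kip/in.
f_max = √(f_v² + f_b²) = √(1.284² + 7.088²) = 7.203 kip/in.
r_n/Ω = (1/2.0) × 0.6 × 100 × (0.707 × 0.75) = 15.91 kip/in → adequate.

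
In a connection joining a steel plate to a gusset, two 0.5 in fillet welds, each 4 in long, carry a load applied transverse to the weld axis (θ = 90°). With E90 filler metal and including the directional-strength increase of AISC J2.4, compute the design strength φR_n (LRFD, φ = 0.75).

φR_n ≈ 172 kips

E90XX → F_EXX = 90 ksi.
t_e = 0.707 × 0.5 = 0.3535 in; A_we = 0.3535 × 8 = 2.828 in².
Directional factor: 1.0 + 0.5 sin^1.5(90°) = 1.5.
F_nw = 0.6 × 90 × 1.5 = 81 ksi.
φR_n = 0.75 × 81 × 2.828 = 171.8 kips.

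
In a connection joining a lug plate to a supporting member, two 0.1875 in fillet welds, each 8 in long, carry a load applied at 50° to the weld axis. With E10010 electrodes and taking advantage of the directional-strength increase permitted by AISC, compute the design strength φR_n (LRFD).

E100XX → F_EXX = 100 ksi.
t_e = 0.707 × 0.1875 = 0.1326 in; A_we = 0.1326 × 16 = 2.121 in².
Directional factor: 1.0 + 0.5 sin^1.5(50°) = 1.335.
F_nw = 0.6 × 100 × 1.335 = 80.11 ksi.
φR_n = 0.75 × 80.11 × 2.121 = 127.4 kip.

φR_n ≈ 127 kip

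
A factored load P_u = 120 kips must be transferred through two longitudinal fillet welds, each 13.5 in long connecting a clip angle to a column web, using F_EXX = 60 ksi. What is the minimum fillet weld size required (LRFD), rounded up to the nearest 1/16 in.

Total weld length L = 27 in.
Required throat t_e = P_u / (φ × 0.6 F_EXX × L) = 120 / (0.75 × 0.6 × 60 × 27) = 0.1646 in.
Required leg w = t_e / 0.707 = 0.2328 in → use 1/4 in.

w = 1/4 in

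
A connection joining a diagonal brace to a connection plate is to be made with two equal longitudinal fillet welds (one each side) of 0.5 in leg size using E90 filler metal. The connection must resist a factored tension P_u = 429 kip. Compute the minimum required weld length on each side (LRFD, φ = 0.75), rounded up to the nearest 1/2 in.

E90XX → F_EXX = 90 ksi.
Throat t_e = 0.707 × 0.5 = 0.3535 in.
φr_n = 0.75 × 0.6 × 90 × 0.3535 = 14.32 kip/in.
L_req = P_u / φr_n = 429 / 14.32 = 29.96 in total.
Per side: 29.96 / 2 = 14.98 in.
Round up → use L = 15 in on each side.

L = 15 in on each side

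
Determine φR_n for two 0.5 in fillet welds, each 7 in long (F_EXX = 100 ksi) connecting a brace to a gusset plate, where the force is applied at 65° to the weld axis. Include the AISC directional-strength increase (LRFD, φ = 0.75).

t_e = 0.707 × 0.5 = 0.3535 in; A_we = 0.3535 × 14 = 4.949 in².
Directional factor: 1.0 + 0.5 sin^1.5(65°) = 1.431.
F_nw = 0.6 × 100 × 1.431 = 85.88 ksi.
φR_n = 0.75 × 85.88 × 4.949 = 318.8 kips.

φR_n ≈ 319 kips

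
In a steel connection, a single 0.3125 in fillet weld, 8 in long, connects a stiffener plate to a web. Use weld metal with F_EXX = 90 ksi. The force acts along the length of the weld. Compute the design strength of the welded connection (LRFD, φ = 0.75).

Effective throat t_e = 0.707 × 0.3125 = 0.2209 in.
Total length L = 8 in; A_we = 0.2209 × 8 = 1.767 in².
F_nw = 0.6 F_EXX = 0.6 × 90 = 54 ksi.
φR_n = 0.75 × 54 × 1.767 = 71.58 kips.

φR_n ≈ 71.6 kips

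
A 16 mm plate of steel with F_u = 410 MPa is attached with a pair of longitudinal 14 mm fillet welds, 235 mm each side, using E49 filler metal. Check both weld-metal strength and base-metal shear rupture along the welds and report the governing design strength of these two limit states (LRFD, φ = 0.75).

E49XX → F_EXX = 490 MPa.
t_e = 0.707 × 14 = 9.898 mm; L = 470 mm.
Weld metal: φR_n = 0.75 × 0.6 × 490 × 9.898 × 470 × 10⁻³ = 1026 kN.
Base metal (shear rupture): φR_n = 0.75 × 0.6 × 410 × 16 × 470 × 10⁻³ = 1387 kN.
Governing: weld metal.

φR_n ≈ 1030 kN (weld metal governs)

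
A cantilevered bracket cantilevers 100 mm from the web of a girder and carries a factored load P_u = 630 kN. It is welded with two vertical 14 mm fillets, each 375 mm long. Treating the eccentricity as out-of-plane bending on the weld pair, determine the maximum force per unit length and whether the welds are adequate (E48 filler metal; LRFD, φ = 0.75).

f_max ≈ 1580 N/mm; adequate

E48XX → F_EXX = 480 MPa.
L_w = 2 × 375 = 750 mm; section modulus (unit throat) S = 2 × L²/6 = 46880 mm².
Direct shear f_v = P/L_w = 630×10³/750 = 840 N/mm.
Moment M = P × e = 630×10³ × 100 = 63000000 N·mm; bending f_b = M/S = 1344 N/mm.
f_max = √(f_v² + f_b²) = √(840² + 1344²) = 1585 N/mm.
φr_n = 0.75 × 0.6 × 480 × (0.707 × 14) = 2138 N/mm → adequate.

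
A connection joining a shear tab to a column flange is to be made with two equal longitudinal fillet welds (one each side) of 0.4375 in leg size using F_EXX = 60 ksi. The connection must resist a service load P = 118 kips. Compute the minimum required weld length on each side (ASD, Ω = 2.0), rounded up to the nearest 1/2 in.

L = 11 in on each side

Throat t_e = 0.707 × 0.4375 = 0.3093 in.
r_n/Ω = (0.6 × 60 × 0.3093) / 2.0 = 5.568 kip/in.
L_req = P / (r_n/Ω) = 118 / 5.568 = 21.19 in total.
Per side: 21.19 / 2 = 10.6 in.
Round up → use L = 11 in on each side.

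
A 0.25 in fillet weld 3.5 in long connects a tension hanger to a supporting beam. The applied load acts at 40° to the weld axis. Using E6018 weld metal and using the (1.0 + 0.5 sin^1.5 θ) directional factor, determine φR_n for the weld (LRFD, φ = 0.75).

E60XX → F_EXX = 60 ksi.
t_e = 0.707 × 0.25 = 0.1767 in; A_we = 0.1767 × 3.5 = 0.6186 in².
Directional factor: 1.0 + 0.5 sin^1.5(40°) = 1.258.
F_nw = 0.6 × 60 × 1.258 = 45.28 ksi.
φR_n = 0.75 × 45.28 × 0.6186 = 21.01 kip.

φR_n ≈ 21 kip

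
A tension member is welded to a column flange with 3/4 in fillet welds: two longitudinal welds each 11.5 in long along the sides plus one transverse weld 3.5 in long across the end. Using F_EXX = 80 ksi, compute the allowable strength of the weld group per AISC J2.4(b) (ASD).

t_e = 0.707 × 0.75 = 0.5302 in.
R_nwl = 0.6 × 80 × 0.5302 × 23 = 585.4 kips (longitudinal, 2 welds).
R_nwt = 0.6 × 80 × 0.5302 × 3.5 = 89.08 kips (transverse, base value).
(i) R_nwl + R_nwt = 674.5 kips; (ii) 0.85 R_nwl + 1.5 R_nwt = 631.2 kips.
R_n = max = 674.5 kips [governs: (i)]; R_n/Ω = 337.2 kips.

R_n/Ω ≈ 337 kips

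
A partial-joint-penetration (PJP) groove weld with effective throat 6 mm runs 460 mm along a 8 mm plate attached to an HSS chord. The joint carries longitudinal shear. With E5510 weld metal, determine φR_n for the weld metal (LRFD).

φR_n ≈ 683 kN

E55XX → F_EXX = 550 MPa.
Effective throat (given) t_e = 6 mm.
A_we = 6 × 460 = 2760 mm².
F_nw = 0.6 F_EXX = 330 MPa.
φR_n = 0.75 × 330 × 2760 × 10⁻³ = 683.1 kN.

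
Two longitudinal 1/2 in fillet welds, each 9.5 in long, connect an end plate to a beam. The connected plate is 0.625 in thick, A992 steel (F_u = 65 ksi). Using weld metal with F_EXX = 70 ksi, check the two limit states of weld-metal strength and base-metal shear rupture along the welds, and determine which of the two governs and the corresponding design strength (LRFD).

φR_n ≈ 212 kips (weld metal governs)

t_e = 0.707 × 0.5 = 0.3535 in; L = 19 in.
Weld metal: φR_n = 0.75 × 0.6 × 70 × 0.3535 × 19 = 211.6 kips.
Base metal (shear rupture): φR_n = 0.75 × 0.6 × 65 × 0.625 × 19 = 347.3 kips.
Governing: weld metal.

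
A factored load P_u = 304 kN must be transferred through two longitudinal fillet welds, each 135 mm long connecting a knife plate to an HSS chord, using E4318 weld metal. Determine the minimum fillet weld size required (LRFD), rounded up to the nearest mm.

E43XX → F_EXX = 430 MPa.
Total weld length L = 270 mm.
Required throat t_e = P_u / (φ × 0.6 F_EXX × L) = 304 / (0.75 × 0.6 × 430 × 270 × 10⁻³) = 5.819 mm.
Required leg w = t_e / 0.707 = 8.23 mm → use 9 mm.

w = 9 mm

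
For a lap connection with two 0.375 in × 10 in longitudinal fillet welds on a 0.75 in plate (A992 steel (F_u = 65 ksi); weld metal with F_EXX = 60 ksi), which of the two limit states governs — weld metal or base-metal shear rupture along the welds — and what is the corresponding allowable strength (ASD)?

R_n/Ω ≈ 95.4 kip (weld metal governs)

t_e = 0.707 × 0.375 = 0.2651 in; L = 20 in.
Weld metal: R_n/Ω = (1/2.0) × 0.6 × 60 × 0.2651 × 20 = 95.44 kip.
Base metal (shear rupture): R_n/Ω = (1/2.0) × 0.6 × 65 × 0.75 × 20 = 292.5 kip.
Governing: weld metal.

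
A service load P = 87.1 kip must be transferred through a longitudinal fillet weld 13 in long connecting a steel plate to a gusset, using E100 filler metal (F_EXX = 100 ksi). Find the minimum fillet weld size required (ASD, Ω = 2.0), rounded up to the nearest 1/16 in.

Total weld length L = 13 in.
Required throat t_e = P × Ω / (0.6 F_EXX × L) = 87.1 × 2.0 / (0.6 × 100 × 13) = 0.2233 in.
Required leg w = t_e / 0.707 = 0.3159 in → use 3/8 in.

w = 3/8 in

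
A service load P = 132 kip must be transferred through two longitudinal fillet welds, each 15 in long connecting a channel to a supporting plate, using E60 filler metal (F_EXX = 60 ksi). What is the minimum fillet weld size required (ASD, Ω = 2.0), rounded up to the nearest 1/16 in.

Total weld length L = 30 in.
Required throat t_e = P × Ω / (0.6 F_EXX × L) = 132 × 2.0 / (0.6 × 60 × 30) = 0.2444 in.
Required leg w = t_e / 0.707 = 0.3457 in → use 3/8 in.

w = 3/8 in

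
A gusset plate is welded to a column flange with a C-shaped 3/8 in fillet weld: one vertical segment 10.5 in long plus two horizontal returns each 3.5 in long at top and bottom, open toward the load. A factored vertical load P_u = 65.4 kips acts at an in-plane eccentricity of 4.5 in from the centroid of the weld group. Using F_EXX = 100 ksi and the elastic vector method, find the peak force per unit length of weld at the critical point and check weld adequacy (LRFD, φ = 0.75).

Total weld length L_w = 17.5 in. Treat welds as unit-width lines.
Centroid: x̄ = 2×3.5×1.75 / 17.5 = 0.7 in from the vertical weld.
Polar moment about centroid: J = I_x + I_y = [10.5³/12 + 2×3.5×5.25²] + [10.5×0.7² + 2(3.5³/12 + 3.5×1.05²)] = 309.4 in³.
Direct shear f_v = P/L_w = 65.4 / 17.5 = 3.737 kip/in (vertical).
Torsion M = P·e = 65.4 × 4.5 = 294.3 kip·in.
Critical point at (x, y) = (2.8, 5.25) from centroid. f_tx = M·y/J = 4.994 kip/in; f_ty = M·x/J = 2.663 kip/in.
Resultant f_max = √[f_tx² + (f_v + f_ty)²] = √[4.994² + (3.737 + 2.663)²] = 8.118 kip/in.
Capacity per unit length: φr_n = 0.75 × 0.6 × 100 × (0.707 × 0.375) = 11.93 kip/in.
8.118 ≤ 11.93 → adequate.

f_max ≈ 8.12 kip/in; adequate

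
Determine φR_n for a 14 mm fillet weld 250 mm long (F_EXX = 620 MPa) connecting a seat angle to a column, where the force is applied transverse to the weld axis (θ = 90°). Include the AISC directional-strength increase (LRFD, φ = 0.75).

φR_n ≈ 1040 kN

t_e = 0.707 × 14 = 9.898 mm; A_we = 9.898 × 250 = 2474 mm².
Directional factor: 1.0 + 0.5 sin^1.5(90°) = 1.5.
F_nw = 0.6 × 620 × 1.5 = 558 MPa.
φR_n = 0.75 × 558 × 2474 × 10⁻³ = 1036 kN.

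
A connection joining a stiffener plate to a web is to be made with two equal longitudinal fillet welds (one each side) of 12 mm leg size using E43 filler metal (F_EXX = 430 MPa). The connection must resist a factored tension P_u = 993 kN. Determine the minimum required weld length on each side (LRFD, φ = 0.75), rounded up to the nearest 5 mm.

L = 305 mm on each side

Throat t_e = 0.707 × 12 = 8.484 mm.
φr_n = 0.75 × 0.6 × 430 × 8.484 × 10⁻³ = 1.642 kN/mm.
L_req = P_u / φr_n = 993 / 1.642 = 604.9 mm total.
Per side: 604.9 / 2 = 302.4 mm.
Round up → use L = 305 mm on each side.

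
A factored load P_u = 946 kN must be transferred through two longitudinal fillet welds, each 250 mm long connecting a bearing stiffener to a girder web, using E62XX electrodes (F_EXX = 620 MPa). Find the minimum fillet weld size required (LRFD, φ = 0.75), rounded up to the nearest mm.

w = 10 mm

Total weld length L = 500 mm.
Required throat t_e = P_u / (φ × 0.6 F_EXX × L) = 946 / (0.75 × 0.6 × 620 × 500 × 10⁻³) = 6.781 mm.
Required leg w = t_e / 0.707 = 9.592 mm → use 10 mm.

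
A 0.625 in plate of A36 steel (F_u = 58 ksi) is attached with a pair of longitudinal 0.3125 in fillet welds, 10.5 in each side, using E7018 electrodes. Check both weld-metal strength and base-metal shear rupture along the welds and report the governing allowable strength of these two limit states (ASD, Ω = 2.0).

E70XX → F_EXX = 70 ksi.
t_e = 0.707 × 0.3125 = 0.2209 in; L = 21 in.
Weld metal: R_n/Ω = (1/2.0) × 0.6 × 70 × 0.2209 × 21 = 97.43 kip.
Base metal (shear rupture): R_n/Ω = (1/2.0) × 0.6 × 58 × 0.625 × 21 = 228.4 kip.
Governing: weld metal.

R_n/Ω ≈ 97.4 kip (weld metal governs)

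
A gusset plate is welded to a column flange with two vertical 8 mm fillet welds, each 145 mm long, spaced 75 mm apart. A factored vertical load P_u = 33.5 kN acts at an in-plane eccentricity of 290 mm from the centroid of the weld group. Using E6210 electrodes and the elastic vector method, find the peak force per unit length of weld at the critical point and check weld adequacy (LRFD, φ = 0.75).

f_max ≈ 925 N/mm; adequate

E62XX → F_EXX = 620 MPa.
Total weld length L_w = 290 mm. Treat welds as unit-width lines.
Polar moment about centroid: J = 2[d³/12 + d(b/2)²] = 2[145³/12 + 145×37.5²] = 915900 mm³.
Direct shear f_v = P/L_w = 33.5×10³ / 290 = 115.5 N/mm (vertical).
Torsion M = P·e = 33.5×10³ × 290 = 9715000 N·mm.
Critical point at (x, y) = (37.5, 72.5) from centroid. f_tx = M·y/J = 769 N/mm; f_ty = M·x/J = 397.8 N/mm.
Resultant f_max = √[f_tx² + (f_v + f_ty)²] = √[769² + (115.5 + 397.8)²] = 924.6 N/mm.
Capacity per unit length: φr_n = 0.75 × 0.6 × 620 × (0.707 × 8) = 1578 N/mm.
924.6 ≤ 1578 → adequate.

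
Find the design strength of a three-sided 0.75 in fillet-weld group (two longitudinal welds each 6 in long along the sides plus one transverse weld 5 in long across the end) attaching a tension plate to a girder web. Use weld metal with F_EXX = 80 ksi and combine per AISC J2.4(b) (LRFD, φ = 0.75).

φR_n ≈ 338 kips

t_e = 0.707 × 0.75 = 0.5302 in.
R_nwl = 0.6 × 80 × 0.5302 × 12 = 305.4 kips (longitudinal, 2 welds).
R_nwt = 0.6 × 80 × 0.5302 × 5 = 127.3 kips (transverse, base value).
(i) R_nwl + R_nwt = 432.7 kips; (ii) 0.85 R_nwl + 1.5 R_nwt = 450.5 kips.
R_n = max = 450.5 kips [governs: (ii)]; φR_n = 337.9 kips.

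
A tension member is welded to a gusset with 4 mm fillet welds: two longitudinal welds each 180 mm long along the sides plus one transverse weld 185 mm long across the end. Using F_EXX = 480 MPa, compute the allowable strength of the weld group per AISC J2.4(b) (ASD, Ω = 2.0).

R_n/Ω ≈ 238 kN

t_e = 0.707 × 4 = 2.828 mm.
R_nwl = 0.6 × 480 × 2.828 × 360 × 10⁻³ = 293.2 kN (longitudinal, 2 welds).
R_nwt = 0.6 × 480 × 2.828 × 185 × 10⁻³ = 150.7 kN (transverse, base value).
(i) R_nwl + R_nwt = 443.9 kN; (ii) 0.85 R_nwl + 1.5 R_nwt = 475.2 kN.
R_n = max = 475.2 kN [governs: (ii)]; R_n/Ω = 237.6 kN.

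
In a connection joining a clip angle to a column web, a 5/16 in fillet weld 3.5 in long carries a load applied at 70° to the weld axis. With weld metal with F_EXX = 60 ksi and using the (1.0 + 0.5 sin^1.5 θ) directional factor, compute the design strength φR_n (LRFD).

φR_n ≈ 30.4 kips

t_e = 0.707 × 0.3125 = 0.2209 in; A_we = 0.2209 × 3.5 = 0.7733 in².
Directional factor: 1.0 + 0.5 sin^1.5(70°) = 1.455.
F_nw = 0.6 × 60 × 1.455 = 52.4 ksi.
φR_n = 0.75 × 52.4 × 0.7733 = 30.39 kips.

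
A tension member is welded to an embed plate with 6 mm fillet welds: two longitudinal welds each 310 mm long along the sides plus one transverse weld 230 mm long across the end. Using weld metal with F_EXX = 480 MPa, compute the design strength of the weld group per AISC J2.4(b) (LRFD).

φR_n ≈ 799 kN

t_e = 0.707 × 6 = 4.242 mm.
R_nwl = 0.6 × 480 × 4.242 × 620 × 10⁻³ = 757.5 kN (longitudinal, 2 welds).
R_nwt = 0.6 × 480 × 4.242 × 230 × 10⁻³ = 281 kN (transverse, base value).
(i) R_nwl + R_nwt = 1038 kN; (ii) 0.85 R_nwl + 1.5 R_nwt = 1065 kN.
R_n = max = 1065 kN [governs: (ii)]; φR_n = 799 kN.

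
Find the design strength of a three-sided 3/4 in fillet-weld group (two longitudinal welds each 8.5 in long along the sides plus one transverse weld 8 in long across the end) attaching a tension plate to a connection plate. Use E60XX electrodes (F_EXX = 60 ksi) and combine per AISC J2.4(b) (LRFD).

t_e = 0.707 × 0.75 = 0.5302 in.
R_nwl = 0.6 × 60 × 0.5302 × 17 = 324.5 kips (longitudinal, 2 welds).
R_nwt = 0.6 × 60 × 0.5302 × 8 = 152.7 kips (transverse, base value).
(i) R_nwl + R_nwt = 477.2 kips; (ii) 0.85 R_nwl + 1.5 R_nwt = 504.9 kips.
R_n = max = 504.9 kips [governs: (ii)]; φR_n = 378.7 kips.

φR_n ≈ 379 kips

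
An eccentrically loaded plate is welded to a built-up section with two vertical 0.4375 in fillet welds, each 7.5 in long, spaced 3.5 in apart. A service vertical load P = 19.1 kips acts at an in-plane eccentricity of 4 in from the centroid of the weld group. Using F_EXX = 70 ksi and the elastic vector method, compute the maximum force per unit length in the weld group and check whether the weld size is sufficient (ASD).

f_max ≈ 3.46 kip/in; adequate

Total weld length L_w = 15 in. Treat welds as unit-width lines.
Polar moment about centroid: J = 2[d³/12 + d(b/2)²] = 2[7.5³/12 + 7.5×1.75²] = 116.2 in³.
Direct shear f_v = P/L_w = 19.1 / 15 = 1.273 kip/in (vertical).
Torsion M = P·e = 19.1 × 4 = 76.4 kip·in.
Critical point at (x, y) = (1.75, 3.75) from centroid. f_tx = M·y/J = 2.465 kip/in; f_ty = M·x/J = 1.15 kip/in.
Resultant f_max = √[f_tx² + (f_v + f_ty)²] = √[2.465² + (1.273 + 1.15)²] = 3.456 kip/in.
Capacity per unit length: r_n/Ω = (1/2.0) × 0.6 × 70 × (0.707 × 0.4375) = 6.496 kip/in.
3.456 ≤ 6.496 → adequate.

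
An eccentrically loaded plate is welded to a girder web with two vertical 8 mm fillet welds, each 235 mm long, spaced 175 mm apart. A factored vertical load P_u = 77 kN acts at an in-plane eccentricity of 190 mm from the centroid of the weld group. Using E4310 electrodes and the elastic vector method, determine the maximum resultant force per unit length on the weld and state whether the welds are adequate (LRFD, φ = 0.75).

f_max ≈ 488 N/mm; adequate

E43XX → F_EXX = 430 MPa.
Total weld length L_w = 470 mm. Treat welds as unit-width lines.
Polar moment about centroid: J = 2[d³/12 + d(b/2)²] = 2[235³/12 + 235×87.5²] = 5761000 mm³.
Direct shear f_v = P/L_w = 77×10³ / 470 = 163.8 N/mm (vertical).
Torsion M = P·e = 77×10³ × 190 = 14630000 N·mm.
Critical point at (x, y) = (87.5, 117.5) from centroid. f_tx = M·y/J = 298.4 N/mm; f_ty = M·x/J = 222.2 N/mm.
Resultant f_max = √[f_tx² + (f_v + f_ty)²] = √[298.4² + (163.8 + 222.2)²] = 487.9 N/mm.
Capacity per unit length: φr_n = 0.75 × 0.6 × 430 × (0.707 × 8) = 1094 N/mm.
487.9 ≤ 1094 → adequate.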